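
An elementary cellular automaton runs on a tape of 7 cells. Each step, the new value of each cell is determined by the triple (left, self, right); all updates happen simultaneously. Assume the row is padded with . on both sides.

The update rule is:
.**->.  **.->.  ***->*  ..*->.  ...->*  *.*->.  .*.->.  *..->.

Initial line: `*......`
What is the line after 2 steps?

*..***.

..*****
*..***.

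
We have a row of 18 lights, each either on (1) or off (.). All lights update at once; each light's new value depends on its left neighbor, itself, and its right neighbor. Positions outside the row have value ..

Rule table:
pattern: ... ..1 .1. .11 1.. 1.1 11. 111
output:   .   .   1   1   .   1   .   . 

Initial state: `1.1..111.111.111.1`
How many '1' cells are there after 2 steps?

5

111..1..11..11..11
1....1..1...1...1.
count of 1: 5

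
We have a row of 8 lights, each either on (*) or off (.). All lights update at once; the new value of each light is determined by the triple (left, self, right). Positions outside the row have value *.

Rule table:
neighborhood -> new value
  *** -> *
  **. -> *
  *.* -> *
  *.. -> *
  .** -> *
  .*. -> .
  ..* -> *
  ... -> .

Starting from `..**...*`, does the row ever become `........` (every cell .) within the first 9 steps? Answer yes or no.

step 1: *****.**
step 2: ********
step 3: ********  (fixed point — unchanged through step 9)
step 9 is ********, still not uniform .

no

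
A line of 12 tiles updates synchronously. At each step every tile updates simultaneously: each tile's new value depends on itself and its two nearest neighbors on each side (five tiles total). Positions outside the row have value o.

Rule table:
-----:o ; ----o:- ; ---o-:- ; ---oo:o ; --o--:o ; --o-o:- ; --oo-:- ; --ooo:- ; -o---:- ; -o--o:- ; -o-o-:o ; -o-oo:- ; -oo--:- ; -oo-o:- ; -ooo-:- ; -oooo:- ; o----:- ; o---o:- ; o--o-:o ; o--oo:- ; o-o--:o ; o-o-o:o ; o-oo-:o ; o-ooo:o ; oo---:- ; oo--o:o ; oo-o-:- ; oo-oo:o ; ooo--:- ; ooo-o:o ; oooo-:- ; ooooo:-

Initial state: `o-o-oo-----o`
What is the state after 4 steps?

-----o--o---

o-o-o---o-o-
o-ooo----oo-
ooo-----o--o
-----o--o---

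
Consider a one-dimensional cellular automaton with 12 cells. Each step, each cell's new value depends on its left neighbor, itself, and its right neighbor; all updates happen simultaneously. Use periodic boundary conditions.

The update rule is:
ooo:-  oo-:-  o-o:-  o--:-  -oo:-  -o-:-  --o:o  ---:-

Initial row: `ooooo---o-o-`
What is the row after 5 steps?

---o--------

-------o----
------o-----
-----o------
----o-------
---o--------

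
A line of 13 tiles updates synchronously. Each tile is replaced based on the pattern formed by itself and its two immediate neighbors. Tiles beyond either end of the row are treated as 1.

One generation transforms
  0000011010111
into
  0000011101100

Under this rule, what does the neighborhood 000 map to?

At position 1 the neighborhood is 000; the next row has 0 there.

0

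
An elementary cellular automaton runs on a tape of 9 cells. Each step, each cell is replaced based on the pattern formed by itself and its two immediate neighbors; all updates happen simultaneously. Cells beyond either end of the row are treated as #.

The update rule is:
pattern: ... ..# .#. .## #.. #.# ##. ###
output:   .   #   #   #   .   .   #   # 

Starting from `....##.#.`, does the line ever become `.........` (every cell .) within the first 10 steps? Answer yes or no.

...###.#.
..####.#.
.#####.#.
.#####.#.  (fixed point — unchanged through step 10)
step 10 is .#####.#., still not uniform .

no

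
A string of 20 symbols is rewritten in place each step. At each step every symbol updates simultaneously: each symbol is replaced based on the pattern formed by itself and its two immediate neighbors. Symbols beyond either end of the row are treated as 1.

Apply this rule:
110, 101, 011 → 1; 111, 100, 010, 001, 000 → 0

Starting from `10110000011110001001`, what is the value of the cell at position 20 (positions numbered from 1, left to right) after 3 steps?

11110000010010000001
00010000000000000001
00000000000000000001
position 20 holds 1

1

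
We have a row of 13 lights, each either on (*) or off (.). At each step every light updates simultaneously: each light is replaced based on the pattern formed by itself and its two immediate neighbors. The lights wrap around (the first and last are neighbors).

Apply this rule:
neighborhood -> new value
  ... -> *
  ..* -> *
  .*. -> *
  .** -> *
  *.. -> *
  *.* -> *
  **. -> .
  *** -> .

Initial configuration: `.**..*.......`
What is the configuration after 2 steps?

..**.........

**.**********
..**.........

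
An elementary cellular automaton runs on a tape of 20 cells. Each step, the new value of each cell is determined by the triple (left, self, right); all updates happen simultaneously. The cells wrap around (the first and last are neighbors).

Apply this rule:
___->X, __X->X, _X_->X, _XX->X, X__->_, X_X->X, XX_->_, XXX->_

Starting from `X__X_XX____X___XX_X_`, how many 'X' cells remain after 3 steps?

X_XXXX__XXXX_XXX_XXX
_XX____XX___XX__XX__
XX__XXXX__XXX__XX__X
count of X: 12

12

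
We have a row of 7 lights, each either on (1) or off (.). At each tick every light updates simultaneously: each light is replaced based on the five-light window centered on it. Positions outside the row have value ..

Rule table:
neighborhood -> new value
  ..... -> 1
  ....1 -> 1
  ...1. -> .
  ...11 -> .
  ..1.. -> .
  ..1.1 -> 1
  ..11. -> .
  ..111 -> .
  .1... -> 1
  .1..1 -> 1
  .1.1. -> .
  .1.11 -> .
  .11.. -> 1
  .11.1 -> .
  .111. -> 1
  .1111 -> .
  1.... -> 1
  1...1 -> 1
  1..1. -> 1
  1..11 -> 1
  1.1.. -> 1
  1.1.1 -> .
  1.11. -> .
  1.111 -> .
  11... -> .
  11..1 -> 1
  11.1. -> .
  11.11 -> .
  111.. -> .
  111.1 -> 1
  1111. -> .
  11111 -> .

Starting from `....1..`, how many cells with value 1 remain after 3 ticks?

111..11
.1.11.1
.1....1
count of 1: 2

2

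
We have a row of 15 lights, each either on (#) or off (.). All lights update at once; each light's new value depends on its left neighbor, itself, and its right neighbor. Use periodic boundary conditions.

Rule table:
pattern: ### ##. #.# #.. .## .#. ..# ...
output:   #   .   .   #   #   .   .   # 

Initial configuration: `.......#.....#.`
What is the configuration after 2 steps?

#####.#.###.#.#

step 1: ######..####..#
step 2: #####.#.###.#.#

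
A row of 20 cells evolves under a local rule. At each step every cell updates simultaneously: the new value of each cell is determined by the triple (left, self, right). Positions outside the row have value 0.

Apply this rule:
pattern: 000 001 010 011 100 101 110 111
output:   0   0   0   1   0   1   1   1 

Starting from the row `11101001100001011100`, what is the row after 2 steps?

11110001100000111100

11110001100000111100
11110001100000111100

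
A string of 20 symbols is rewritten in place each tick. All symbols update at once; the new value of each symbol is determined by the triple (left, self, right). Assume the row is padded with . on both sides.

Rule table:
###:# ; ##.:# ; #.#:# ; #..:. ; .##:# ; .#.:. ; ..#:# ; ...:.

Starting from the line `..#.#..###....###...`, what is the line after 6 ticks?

.#.#..####...####...
#.#..#####..#####...
.#..######.######...
#..##############...
..###############...
.################...

.################...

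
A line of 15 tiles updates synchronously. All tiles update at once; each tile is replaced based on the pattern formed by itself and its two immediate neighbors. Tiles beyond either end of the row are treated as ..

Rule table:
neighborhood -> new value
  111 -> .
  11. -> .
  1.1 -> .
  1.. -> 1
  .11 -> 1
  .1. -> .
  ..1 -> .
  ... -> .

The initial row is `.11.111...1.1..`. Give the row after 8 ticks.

........1..1..1

.1..1..1.....1.
..1..1..1.....1
...1..1..1.....
....1..1..1....
.....1..1..1...
......1..1..1..
.......1..1..1.
........1..1..1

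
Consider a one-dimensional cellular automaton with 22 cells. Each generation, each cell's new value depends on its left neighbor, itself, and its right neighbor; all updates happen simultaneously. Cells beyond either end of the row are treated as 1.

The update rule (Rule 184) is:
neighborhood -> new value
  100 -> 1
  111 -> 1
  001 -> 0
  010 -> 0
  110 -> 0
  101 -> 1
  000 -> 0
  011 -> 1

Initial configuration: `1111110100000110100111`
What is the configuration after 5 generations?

1111101010000101010111
1111010101000010101111
1110101010100001011111
1101010101010000111111
1010101010101000111111

1010101010101000111111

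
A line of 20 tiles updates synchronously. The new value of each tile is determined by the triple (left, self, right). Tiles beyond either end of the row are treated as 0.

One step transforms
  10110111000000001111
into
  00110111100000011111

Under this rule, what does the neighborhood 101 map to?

At position 1 the neighborhood is 101; the next row has 0 there.

0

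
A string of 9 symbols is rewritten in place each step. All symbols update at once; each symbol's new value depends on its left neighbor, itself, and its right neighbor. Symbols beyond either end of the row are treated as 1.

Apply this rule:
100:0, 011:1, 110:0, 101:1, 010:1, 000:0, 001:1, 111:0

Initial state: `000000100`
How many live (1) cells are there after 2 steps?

step 1: 000001101
step 2: 000011011
count of 1: 4

4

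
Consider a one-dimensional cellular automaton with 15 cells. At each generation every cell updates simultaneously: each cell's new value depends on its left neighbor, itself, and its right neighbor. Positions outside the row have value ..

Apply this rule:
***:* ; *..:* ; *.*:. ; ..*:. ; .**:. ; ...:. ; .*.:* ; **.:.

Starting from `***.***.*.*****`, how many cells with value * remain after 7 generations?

4

.*...*..*..***.
.**..**.**..*.*
...*......*.*.*
...**.....*.*.*
.....*....*.*.*
.....**...*.*.*
.......*..*.*.*
count of *: 4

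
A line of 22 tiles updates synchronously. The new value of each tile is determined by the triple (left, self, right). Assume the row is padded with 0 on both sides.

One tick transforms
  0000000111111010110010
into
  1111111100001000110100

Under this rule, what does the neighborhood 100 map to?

At position 18 the neighborhood is 100; the next row has 0 there.

0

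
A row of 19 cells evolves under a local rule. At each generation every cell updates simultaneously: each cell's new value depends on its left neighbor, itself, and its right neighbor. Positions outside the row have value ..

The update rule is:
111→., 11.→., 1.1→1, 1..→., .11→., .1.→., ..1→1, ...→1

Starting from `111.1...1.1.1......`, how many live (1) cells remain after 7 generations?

6

generation 1: ...1..11.1.1..11111
generation 2: 111..1..1.1..1.....
generation 3: ....1..1.1..1..1111
generation 4: 1111..1.1..1..1....
generation 5: .....1.1..1..1..111
generation 6: 11111.1..1..1..1...
generation 7: .....1..1..1..1..11
count of 1: 6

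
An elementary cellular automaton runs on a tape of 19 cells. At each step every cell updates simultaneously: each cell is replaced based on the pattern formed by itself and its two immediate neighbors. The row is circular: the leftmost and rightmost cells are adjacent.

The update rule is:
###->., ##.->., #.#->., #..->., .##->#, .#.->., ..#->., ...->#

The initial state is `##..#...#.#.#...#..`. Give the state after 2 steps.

#.....#.......#....
..###...#####...##.

..###...#####...##.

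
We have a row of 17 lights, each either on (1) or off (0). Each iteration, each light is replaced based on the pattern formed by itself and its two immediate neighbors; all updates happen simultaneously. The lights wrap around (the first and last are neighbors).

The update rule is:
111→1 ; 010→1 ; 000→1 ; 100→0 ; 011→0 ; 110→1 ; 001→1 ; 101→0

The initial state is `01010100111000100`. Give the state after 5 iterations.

01010101011010101

11010101011011101
11010101001001100
01010101011010101
01010101001010101
01010101011010101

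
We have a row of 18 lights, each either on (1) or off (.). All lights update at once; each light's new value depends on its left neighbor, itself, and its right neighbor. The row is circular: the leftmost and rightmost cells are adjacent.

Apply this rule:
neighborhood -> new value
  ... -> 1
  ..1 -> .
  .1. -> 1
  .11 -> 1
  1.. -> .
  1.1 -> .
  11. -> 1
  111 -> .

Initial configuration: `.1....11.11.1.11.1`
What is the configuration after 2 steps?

.1.11.11.11.1.11.1
.1.11.11.11.1.11.1

.1.11.11.11.1.11.1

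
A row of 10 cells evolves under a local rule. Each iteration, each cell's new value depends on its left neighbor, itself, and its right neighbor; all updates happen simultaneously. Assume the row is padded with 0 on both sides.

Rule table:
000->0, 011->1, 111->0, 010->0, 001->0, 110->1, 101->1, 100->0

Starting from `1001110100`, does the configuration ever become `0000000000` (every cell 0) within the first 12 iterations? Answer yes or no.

0001011000
0000111000
0000101000
0000010000
0000000000
all cells are 0 at iteration 5

yes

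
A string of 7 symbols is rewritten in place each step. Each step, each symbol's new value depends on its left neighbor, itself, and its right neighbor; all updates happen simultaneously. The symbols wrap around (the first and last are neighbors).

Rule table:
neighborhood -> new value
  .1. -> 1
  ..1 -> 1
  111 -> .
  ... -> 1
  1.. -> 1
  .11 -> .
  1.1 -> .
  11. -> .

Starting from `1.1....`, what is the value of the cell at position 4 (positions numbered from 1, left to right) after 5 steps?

1

step 1: 1.11111
step 2: .......
step 3: 1111111
step 4: .......  (repeats step 2; period 2)
step 5: 1111111
position 4 holds 1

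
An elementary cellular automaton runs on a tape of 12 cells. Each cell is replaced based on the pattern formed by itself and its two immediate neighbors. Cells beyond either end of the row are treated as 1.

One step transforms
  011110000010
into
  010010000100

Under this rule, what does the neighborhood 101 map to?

0

At position 0 the neighborhood is 101; the next row has 0 there.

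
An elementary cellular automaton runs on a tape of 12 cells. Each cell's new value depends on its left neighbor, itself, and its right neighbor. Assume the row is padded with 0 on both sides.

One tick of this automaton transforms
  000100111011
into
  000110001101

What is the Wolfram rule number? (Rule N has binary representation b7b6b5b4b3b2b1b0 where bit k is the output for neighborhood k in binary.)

position 7: 111 → 0  (bit 7 = 0)
position 8: 110 → 1  (bit 6 = 1)
position 9: 101 → 1  (bit 5 = 1)
position 4: 100 → 1  (bit 4 = 1)
position 6: 011 → 0  (bit 3 = 0)
position 3: 010 → 1  (bit 2 = 1)
position 2: 001 → 0  (bit 1 = 0)
position 0: 000 → 0  (bit 0 = 0)
bits b7..b0 = 01110100 = 116

116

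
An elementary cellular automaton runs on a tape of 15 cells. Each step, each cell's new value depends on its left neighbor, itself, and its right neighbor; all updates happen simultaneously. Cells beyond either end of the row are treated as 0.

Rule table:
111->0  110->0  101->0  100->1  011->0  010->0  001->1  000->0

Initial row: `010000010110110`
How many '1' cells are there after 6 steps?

5

101000100000001
000101010000010
001000001000101
010100010101000
100010100000100
010100010001010
count of 1: 5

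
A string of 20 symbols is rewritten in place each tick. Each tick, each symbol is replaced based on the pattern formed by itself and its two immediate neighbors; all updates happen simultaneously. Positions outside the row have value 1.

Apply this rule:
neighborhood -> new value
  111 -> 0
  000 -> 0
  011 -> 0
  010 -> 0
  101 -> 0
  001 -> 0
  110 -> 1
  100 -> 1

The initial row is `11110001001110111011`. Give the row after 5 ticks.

00110001100010001000

00011000100010001000
10001100010001000100
11000110001000100010
01100011000100010000
00110001100010001000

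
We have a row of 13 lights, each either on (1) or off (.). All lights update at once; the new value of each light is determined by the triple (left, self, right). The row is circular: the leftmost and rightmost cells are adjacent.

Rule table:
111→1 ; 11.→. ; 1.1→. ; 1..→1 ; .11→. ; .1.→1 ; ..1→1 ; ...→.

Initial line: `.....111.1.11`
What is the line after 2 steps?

11.11.11111.1

1...1.1..1...
11.11.11111.1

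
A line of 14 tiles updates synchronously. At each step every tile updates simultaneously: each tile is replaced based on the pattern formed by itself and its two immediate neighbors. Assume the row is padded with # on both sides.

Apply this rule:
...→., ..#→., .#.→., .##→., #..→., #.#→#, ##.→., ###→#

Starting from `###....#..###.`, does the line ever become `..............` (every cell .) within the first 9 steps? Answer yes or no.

##.........#.#
#...........#.
.............#
..............
all cells are . at step 4

yes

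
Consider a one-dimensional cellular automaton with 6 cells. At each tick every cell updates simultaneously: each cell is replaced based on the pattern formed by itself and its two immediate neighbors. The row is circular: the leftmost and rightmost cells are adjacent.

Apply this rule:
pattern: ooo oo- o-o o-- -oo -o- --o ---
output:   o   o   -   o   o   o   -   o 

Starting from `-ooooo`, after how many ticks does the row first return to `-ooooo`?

1

-ooooo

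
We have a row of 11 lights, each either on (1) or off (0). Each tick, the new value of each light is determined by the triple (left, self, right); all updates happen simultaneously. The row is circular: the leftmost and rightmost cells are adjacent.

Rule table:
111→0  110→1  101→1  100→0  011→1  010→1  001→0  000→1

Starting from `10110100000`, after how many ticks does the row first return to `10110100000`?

11111101110
10000111011
10110101110
11111111011
00000001110
11111101010
10000111111
10110100000

8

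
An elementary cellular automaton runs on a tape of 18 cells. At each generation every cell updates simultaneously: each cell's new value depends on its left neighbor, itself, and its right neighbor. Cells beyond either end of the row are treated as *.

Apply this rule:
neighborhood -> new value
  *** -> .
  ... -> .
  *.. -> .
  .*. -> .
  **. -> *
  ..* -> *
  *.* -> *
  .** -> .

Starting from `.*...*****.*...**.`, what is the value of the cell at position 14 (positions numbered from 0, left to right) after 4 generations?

.

*...*....**...*.**
*..*....*.*..*.*..
*.*....*.*..*.*..*
**....*.*..*.*..*.
position 14 holds .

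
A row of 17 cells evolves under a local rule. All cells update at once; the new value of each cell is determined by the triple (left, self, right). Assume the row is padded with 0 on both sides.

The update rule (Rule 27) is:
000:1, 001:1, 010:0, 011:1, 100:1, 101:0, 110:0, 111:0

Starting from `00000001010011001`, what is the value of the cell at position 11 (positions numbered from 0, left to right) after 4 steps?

11111110001110110
10000001111000101
01111111000111000
11000000111100111
position 11 holds 1

1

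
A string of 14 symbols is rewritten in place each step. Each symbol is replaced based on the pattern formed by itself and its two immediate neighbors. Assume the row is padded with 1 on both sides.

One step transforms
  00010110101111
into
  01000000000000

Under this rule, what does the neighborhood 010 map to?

0

At position 3 the neighborhood is 010; the next row has 0 there.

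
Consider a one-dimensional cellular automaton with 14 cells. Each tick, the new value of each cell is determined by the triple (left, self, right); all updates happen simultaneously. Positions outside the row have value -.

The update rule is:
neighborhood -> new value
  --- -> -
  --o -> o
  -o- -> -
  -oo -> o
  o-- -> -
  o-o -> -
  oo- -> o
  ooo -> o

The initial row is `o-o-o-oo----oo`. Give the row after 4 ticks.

---ooooo-ooooo

------oo---ooo
-----ooo--oooo
----oooo-ooooo
---ooooo-ooooo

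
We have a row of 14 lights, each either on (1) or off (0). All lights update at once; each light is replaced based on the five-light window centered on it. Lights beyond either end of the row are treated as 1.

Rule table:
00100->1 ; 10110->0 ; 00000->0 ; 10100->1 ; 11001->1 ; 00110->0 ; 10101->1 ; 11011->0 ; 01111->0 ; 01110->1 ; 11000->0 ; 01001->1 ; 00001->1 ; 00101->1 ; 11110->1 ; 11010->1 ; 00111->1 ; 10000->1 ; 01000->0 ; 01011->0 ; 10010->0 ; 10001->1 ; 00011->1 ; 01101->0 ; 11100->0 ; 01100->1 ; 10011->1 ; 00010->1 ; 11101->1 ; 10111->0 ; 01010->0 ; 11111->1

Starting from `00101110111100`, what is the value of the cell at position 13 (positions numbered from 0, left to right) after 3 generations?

10100110001011
11111010111000
11111110010011
position 13 holds 1

1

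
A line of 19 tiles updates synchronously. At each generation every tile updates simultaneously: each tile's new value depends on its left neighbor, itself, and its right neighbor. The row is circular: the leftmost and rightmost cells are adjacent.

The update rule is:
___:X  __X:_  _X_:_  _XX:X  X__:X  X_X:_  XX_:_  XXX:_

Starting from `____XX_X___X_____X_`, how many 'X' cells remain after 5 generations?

6

XXX_X___XX__XXXX__X
_____XX_X_X_X___X_X
XXXX_X_______XX____
X_____XXXXXX_X_XXX_
_XXXX_X________X___
count of X: 6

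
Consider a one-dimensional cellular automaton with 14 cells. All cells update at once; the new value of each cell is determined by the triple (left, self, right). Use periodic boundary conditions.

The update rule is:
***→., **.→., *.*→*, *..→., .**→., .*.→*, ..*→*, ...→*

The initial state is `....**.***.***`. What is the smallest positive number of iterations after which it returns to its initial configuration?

28

.***..*...*...
*....**.***.**
..***..*...*..
**....**.***.*
...***..*...*.
***....**.***.
....***..*...*
.***....**.***
*....***..*...
*.***....**.**
.*....***..*..
**.***....**.*
..*....***..*.
***.***....**.
...*....***..*
.***.***....**
*...*....***..
*.***.***....*
.*...*....***.
**.***.***....
..*...*....***
.**.***.***...
*..*...*....**
..**.***.***..
**..*...*....*
...**.***.***.
***..*...*....
....**.***.***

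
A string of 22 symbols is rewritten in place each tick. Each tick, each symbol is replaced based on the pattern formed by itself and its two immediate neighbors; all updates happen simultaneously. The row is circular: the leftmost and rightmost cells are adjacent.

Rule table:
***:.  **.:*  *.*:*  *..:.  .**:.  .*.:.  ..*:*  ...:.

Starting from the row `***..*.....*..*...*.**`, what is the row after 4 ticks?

..*.*.....*..*...*.*..
.*.*.....*..*...*.*...
*.*.....*..*...*.*....
.*.....*..*...*.*....*

.*.....*..*...*.*....*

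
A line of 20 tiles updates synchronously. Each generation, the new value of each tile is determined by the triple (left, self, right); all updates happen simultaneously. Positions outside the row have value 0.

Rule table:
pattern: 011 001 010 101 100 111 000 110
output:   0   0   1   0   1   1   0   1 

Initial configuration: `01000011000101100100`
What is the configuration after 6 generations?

00000011000100110101

generation 1: 01100001100100110110
generation 2: 00110000110110010011
generation 3: 00011000010011011001
generation 4: 00001100011001001101
generation 5: 00000110001101100101
generation 6: 00000011000100110101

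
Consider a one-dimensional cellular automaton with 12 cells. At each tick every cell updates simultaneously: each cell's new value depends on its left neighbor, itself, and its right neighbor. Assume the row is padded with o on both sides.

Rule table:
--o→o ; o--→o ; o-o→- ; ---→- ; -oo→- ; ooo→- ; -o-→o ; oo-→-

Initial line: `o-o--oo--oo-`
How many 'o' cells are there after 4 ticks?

8

tick 1: --ooo--oo---
tick 2: oo---oo--o-o
tick 3: --o-o--ooo--
tick 4: ooo-ooo---oo
count of o: 8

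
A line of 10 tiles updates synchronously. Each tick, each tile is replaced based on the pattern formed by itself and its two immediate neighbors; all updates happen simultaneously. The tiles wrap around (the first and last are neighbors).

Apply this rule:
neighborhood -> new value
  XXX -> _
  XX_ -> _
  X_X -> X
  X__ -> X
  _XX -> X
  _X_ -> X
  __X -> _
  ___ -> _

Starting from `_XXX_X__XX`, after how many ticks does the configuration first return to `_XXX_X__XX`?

30

XX__XXX_X_
X_X_X__XXX
_XXXXX_X__
_X____XXX_
_XX___X__X
XX_X__XX_X
__XXX_X_XX
X_X__XXXX_
XXXX_X___X
____XXX__X
X___X__X_X
_X__XX_XXX
XXX_X_XX__
X__XXXX_X_
XX_X___XXX
__XXX__X__
__X__X_XX_
__XX_XXX_X
X_X_XX__XX
_XXXX_X_X_
_X___XXXXX
XXX__X____
X__X_XX___
XX_XXX_X__
X_XX__XXX_
XXX_X_X__X
___XXXXX_X
X__X____XX
_X_XX___X_
_XXX_X__XX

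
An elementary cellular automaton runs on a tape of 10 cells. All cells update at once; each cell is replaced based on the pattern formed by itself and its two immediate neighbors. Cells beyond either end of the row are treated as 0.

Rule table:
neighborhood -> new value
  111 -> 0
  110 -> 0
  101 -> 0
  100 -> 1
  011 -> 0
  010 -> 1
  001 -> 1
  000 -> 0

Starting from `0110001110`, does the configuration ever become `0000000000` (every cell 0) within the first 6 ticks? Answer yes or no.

yes

1001010001
1111011011
0000000000
all cells are 0 at tick 3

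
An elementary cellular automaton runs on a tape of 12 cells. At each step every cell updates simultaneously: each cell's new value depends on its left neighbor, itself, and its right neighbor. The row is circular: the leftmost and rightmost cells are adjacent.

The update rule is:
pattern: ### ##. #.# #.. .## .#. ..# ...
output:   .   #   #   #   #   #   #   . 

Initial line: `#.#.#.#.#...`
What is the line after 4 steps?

##.....#####

##########.#
.........###
#.......##.#
##.....#####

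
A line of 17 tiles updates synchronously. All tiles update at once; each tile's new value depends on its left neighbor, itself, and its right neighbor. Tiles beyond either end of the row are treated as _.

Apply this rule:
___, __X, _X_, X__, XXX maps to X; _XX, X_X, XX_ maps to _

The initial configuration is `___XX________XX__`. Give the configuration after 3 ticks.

tick 1: XXX__XXXXXXXX__XX
tick 2: _X_XX_XXXXXX_XX__
tick 3: XX_____XXXX____XX

XX_____XXXX____XX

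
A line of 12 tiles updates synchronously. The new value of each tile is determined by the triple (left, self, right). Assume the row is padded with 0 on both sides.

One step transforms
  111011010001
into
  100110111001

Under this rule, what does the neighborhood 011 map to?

At position 0 the neighborhood is 011; the next row has 1 there.

1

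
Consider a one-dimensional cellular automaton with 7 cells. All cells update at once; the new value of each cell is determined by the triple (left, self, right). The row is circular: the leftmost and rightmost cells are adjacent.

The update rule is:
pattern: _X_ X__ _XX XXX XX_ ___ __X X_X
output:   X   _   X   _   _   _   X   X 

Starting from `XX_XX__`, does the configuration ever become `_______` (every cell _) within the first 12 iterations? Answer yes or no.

no

X_XX__X
_XX__XX
XX__XX_
X__XX_X
__XX_XX
_XX_XX_
XX_XX__  (repeats iteration 0; period 7)
iteration 12: __XX_XX
iteration 12 is __XX_XX, still not uniform _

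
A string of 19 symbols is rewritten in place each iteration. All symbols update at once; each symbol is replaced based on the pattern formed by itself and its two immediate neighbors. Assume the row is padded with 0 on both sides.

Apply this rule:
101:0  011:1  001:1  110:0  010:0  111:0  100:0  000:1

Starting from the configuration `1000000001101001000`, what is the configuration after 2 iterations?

1110000000011100110

0011111111000010011
1110000000011100110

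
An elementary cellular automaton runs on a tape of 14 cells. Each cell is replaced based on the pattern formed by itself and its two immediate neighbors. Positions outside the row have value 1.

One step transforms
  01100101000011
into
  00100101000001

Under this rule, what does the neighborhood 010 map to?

1

At position 5 the neighborhood is 010; the next row has 1 there.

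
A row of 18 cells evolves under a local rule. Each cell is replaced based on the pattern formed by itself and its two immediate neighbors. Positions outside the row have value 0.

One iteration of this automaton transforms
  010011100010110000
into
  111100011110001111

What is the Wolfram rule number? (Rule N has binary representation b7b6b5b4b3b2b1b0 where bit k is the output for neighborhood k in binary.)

23

position 5: 111 → 0  (bit 7 = 0)
position 6: 110 → 0  (bit 6 = 0)
position 11: 101 → 0  (bit 5 = 0)
position 2: 100 → 1  (bit 4 = 1)
position 4: 011 → 0  (bit 3 = 0)
position 1: 010 → 1  (bit 2 = 1)
position 0: 001 → 1  (bit 1 = 1)
position 8: 000 → 1  (bit 0 = 1)
bits b7..b0 = 00010111 = 23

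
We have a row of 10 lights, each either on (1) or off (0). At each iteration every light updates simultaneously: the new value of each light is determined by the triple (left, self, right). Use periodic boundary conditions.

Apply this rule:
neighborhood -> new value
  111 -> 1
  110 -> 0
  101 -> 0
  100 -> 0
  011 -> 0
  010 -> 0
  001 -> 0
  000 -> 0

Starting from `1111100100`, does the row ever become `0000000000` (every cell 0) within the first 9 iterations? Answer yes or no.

0111000000
0010000000
0000000000
all cells are 0 at iteration 3

yes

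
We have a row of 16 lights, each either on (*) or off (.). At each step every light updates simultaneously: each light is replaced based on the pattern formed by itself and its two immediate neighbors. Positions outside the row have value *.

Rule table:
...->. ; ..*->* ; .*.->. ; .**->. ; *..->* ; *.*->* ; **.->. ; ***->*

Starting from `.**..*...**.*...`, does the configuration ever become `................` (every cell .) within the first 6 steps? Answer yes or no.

no

step 1: *..**.*.*..*.*.*
step 2: .**..*.*.**.*.*.
step 3: *..**.*.*..*.*.*  (repeats step 1; period 2)
step 6: .**..*.*.**.*.*.
step 6 is .**..*.*.**.*.*., still not uniform .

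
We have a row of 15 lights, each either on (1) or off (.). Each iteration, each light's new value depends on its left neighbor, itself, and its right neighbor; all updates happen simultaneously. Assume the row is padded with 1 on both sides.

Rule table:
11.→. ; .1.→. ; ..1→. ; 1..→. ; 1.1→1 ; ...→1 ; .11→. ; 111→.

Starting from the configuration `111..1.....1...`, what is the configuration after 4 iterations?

iteration 1: .......111...1.
iteration 2: .11111.....1..1
iteration 3: 1......111.....
iteration 4: ..1111.....111.

..1111.....111.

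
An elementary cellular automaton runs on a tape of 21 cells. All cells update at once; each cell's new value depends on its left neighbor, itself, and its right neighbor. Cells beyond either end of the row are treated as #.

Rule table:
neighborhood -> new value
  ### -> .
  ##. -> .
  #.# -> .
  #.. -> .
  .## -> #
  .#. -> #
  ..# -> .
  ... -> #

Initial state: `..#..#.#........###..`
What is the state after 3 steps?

..#..#.#.######.#....
..#..#.#.#......#.##.
..#..#.#.#.####.#.#..

..#..#.#.#.####.#.#..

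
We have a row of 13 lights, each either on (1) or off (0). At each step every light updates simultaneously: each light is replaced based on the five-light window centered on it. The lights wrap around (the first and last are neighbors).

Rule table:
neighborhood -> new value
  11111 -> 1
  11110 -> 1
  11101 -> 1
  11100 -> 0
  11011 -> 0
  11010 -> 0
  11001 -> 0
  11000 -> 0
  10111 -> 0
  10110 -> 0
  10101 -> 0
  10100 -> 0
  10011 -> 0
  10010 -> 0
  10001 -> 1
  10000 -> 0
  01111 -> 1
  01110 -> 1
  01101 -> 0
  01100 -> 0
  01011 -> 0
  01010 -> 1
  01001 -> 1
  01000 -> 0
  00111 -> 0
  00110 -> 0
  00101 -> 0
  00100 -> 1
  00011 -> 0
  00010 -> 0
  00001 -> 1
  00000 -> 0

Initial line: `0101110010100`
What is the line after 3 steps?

0000100001001
0010100101101
1001010000000

1001010000000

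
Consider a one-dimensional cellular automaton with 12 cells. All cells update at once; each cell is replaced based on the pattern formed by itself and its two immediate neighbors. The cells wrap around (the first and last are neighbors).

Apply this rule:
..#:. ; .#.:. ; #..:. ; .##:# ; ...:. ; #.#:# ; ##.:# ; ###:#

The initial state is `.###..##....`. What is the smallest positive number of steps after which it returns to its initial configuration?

.###..##....

1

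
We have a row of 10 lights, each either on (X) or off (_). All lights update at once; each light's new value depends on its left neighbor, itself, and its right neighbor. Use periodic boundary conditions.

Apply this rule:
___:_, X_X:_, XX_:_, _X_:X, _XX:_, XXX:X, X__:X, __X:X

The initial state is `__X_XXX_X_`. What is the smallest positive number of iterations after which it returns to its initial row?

3

_XX__X__XX
___XXXXX__
__X_XXX_X_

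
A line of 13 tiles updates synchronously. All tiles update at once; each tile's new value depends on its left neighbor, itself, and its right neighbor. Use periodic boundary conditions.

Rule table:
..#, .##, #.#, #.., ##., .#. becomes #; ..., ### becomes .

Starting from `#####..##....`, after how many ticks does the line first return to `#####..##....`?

39

#...######..#
##.##....####
.#####..##...
##...######..
###.##....###
..#####..##..
.##...######.
####.##....##
...#####..##.
..##...######
#####.##....#
....#####..##
#..##...#####
######.##....
#....#####..#
##..##...####
.######.##...
##....#####..
###..##...###
..######.##..
.##....#####.
####..##...##
...######.##.
..##....#####
#####..##...#
....######.##
#..##....####
######..##...
#....######.#
##..##....###
.######..##..
##....######.
###..##....##
..######..##.
.##....######
####..##....#
...######..##
#.##....#####
#####..##....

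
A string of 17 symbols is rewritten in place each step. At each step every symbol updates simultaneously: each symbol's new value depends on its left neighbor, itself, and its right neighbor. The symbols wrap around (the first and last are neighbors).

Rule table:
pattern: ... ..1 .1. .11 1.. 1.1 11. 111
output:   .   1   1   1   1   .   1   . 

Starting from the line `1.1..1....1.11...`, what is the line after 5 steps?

step 1: 1.11111..11.111.1
step 2: 1.1...11111.1.1.1
step 3: 1.11.11...1.1.1.1
step 4: 1.11.111.11.1.1.1
step 5: 1.11.1.1.11.1.1.1

1.11.1.1.11.1.1.1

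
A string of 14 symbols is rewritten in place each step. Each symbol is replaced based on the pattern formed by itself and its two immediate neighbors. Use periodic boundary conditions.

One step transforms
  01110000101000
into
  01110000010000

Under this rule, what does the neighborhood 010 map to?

0

At position 8 the neighborhood is 010; the next row has 0 there.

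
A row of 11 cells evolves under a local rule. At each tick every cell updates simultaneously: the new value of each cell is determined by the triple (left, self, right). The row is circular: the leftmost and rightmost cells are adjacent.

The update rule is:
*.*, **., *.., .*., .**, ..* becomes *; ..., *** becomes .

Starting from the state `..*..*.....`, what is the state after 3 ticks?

tick 1: .******....
tick 2: **....**...
tick 3: ***..****.*

***..****.*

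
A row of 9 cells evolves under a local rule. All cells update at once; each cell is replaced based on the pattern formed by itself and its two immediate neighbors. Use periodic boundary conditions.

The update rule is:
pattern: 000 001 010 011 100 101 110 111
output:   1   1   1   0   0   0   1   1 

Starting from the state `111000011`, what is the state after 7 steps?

step 1: 111011101
step 2: 111001100
step 3: 011010101
step 4: 001010101
step 5: 011010101  (repeats step 3; period 2)
step 7: 011010101

011010101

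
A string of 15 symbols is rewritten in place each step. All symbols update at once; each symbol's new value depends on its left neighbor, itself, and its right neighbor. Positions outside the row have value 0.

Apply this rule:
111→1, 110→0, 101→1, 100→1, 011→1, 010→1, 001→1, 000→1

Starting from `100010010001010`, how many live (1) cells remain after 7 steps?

111111111111111
111111111111110
111111111111101
111111111111011
111111111110110
111111111101101
111111111011011
count of 1: 13

13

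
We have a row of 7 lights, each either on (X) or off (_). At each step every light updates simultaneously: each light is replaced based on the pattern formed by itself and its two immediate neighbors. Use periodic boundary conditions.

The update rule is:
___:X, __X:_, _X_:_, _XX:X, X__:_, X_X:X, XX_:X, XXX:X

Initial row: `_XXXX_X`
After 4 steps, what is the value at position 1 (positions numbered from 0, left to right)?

X

XXXXXX_
XXXXXXX
XXXXXXX  (fixed point — unchanged through step 4)
position 1 holds X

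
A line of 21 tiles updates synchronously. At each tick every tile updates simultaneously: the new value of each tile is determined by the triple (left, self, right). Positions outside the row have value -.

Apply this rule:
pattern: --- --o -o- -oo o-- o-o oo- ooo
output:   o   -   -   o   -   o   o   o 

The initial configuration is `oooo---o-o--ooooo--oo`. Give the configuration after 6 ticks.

oooo-o--o---ooooo--oo
ooooo-----o-ooooo--oo
ooooo-ooo--oooooo--oo
ooooooooo--oooooo--oo
ooooooooo--oooooo--oo  (fixed point — unchanged through tick 6)

ooooooooo--oooooo--oo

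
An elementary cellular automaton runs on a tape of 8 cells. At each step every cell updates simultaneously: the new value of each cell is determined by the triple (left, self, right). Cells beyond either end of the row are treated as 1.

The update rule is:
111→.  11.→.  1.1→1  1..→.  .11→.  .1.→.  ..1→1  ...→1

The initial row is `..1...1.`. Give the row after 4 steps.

.1..1.1.

step 1: .1..11.1
step 2: 1..1..1.
step 3: ..1..1.1
step 4: .1..1.1.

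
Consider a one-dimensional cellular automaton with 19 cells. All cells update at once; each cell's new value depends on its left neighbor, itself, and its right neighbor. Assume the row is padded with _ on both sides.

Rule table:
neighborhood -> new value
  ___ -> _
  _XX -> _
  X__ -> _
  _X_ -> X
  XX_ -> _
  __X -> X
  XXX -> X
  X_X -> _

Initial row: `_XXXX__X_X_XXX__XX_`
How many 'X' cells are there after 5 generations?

5

X_XX__XX_X__X__X___
X____X___X_XX_XX___
X___XX__XX_________
X__X___X___________
X_XX__XX___________
count of X: 5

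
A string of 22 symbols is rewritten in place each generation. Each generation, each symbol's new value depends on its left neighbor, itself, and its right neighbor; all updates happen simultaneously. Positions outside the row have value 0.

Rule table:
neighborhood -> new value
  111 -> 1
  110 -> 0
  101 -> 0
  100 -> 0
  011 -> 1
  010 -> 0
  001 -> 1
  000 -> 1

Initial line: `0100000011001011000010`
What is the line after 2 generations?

0011111100100100111001

1001111110010010011100
0011111100100100111001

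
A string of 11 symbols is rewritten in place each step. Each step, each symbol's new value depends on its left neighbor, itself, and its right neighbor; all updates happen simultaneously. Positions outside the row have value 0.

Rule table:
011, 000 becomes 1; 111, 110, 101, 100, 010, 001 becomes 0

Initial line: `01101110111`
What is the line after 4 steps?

10000010001

01001000100
00000010001
11111000100
10000010001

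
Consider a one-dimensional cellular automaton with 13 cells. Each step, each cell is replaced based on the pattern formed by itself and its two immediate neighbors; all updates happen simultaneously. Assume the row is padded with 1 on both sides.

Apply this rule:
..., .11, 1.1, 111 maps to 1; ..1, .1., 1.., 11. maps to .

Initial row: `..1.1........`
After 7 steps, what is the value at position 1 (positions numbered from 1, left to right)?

...1..111111.
.1....11111.1
1..11.1111.11
...1.1111.111
.1..1111.1111
1...111.11111
..1.11.111111
position 1 holds .

.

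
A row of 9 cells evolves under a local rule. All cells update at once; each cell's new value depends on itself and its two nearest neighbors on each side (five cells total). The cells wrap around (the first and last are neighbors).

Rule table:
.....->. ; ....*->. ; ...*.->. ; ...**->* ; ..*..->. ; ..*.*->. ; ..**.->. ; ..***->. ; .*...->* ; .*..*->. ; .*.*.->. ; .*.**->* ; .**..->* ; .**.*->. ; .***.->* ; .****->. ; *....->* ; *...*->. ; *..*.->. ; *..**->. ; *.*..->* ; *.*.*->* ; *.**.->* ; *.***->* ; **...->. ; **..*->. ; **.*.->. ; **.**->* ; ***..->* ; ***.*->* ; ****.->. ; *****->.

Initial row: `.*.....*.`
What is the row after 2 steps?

.*.*.*...

step 1: ..**.....
step 2: .*.*.*...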